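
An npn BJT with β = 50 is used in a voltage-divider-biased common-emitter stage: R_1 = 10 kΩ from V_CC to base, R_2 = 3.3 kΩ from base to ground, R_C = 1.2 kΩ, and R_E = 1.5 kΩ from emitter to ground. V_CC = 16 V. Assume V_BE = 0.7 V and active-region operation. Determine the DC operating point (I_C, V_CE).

I_C ≈ 2.1 mA, V_CE ≈ 10 V

Thevenize the base divider: V_Th = V_CC·R_2/(R_1+R_2) = 16×3.3/13.3 = 3.97 V, R_Th = R_1‖R_2 = 2.48 kΩ.
Base-emitter loop: V_Th = I_B·R_Th + V_BE + (β+1)I_B·R_E, so I_B = (3.97 − 0.7) / (2.48 + 51×1.5) = 0.0414 mA.
I_C = β·I_B = 50×0.0414 = 2.07 mA, and I_E = (β+1)I_B = 2.11 mA.
V_CE = V_CC − I_C·R_C − I_E·R_E = 16 − 2.07×1.2 − 2.11×1.5 = 10.3 V.
V_CE = 10.3 V > 0.2 V confirms active-region operation.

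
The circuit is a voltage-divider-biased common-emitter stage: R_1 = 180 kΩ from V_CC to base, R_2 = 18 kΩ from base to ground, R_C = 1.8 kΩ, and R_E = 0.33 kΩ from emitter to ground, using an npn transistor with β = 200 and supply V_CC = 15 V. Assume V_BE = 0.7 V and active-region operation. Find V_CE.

Thevenize the base divider: V_Th = V_CC·R_2/(R_1+R_2) = 15×18/198 = 1.36 V, R_Th = R_1‖R_2 = 16.4 kΩ.
Base-emitter loop: V_Th = I_B·R_Th + V_BE + (β+1)I_B·R_E, so I_B = (1.36 − 0.7) / (16.4 + 201×0.33) = 0.00803 mA.
I_C = β·I_B = 200×0.00803 = 1.61 mA, and I_E = (β+1)I_B = 1.61 mA.
V_CE = V_CC − I_C·R_C − I_E·R_E = 15 − 1.61×1.8 − 1.61×0.33 = 11.6 V.
V_CE = 11.6 V > 0.2 V confirms active-region operation.

V_CE ≈ 12 V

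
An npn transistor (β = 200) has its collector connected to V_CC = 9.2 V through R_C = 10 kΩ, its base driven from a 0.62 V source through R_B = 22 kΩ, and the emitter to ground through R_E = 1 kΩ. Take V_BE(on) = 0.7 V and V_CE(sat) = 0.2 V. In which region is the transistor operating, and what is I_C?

V_BB = 0.62 V ≤ V_BE(on) = 0.7 V, so the base-emitter junction is not forward biased.
The transistor is in cutoff: I_B = I_C = 0.

cutoff; I_C ≈ 0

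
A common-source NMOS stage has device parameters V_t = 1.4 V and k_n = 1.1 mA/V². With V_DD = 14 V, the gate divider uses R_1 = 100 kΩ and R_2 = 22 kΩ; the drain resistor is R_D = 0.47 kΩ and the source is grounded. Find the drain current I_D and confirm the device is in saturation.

V_G = V_DD·R_2/(R_1+R_2) = 14×22/122 = 2.52 V. With the source grounded, V_GS = V_G = 2.52 V.
Assume saturation: I_D = (k_n/2)(V_GS − V_t)² = (1.1/2)×(2.52 − 1.4)² = 0.55×1.12² = 0.696 mA.
V_DS = V_DD − I_D·R_D = 14 − 0.696×0.47 = 13.7 V.
Saturation requires V_DS ≥ V_GS − V_t = 1.12 V; 13.7 ≥ 1.12 ✓.

I_D ≈ 0.7 mA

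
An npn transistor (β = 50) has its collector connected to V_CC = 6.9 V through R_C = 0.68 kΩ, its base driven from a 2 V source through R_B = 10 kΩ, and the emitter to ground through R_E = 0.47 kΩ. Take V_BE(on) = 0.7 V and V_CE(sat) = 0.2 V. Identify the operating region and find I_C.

active; I_C ≈ 1.9 mA

Assume active. Base-emitter loop: I_B = (V_BB − V_BE)/(R_B + (β+1)R_E) = (2 − 0.7)/(10 + 51×0.47) = 0.0383 mA.
I_C = β·I_B = 50×0.0383 = 1.91 mA.
V_CE = V_CC − I_C·R_C − I_E·R_E = 6.9 − 1.91×0.68 − 1.95×0.47 = 4.68 V > V_CE(sat), so the active-region assumption holds.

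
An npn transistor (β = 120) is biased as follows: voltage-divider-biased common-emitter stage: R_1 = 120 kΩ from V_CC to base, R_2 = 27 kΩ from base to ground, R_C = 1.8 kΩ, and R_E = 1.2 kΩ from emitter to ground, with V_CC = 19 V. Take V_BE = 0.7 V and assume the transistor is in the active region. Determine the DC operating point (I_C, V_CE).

I_C ≈ 2 mA, V_CE ≈ 13 V

Thevenize the base divider: V_Th = V_CC·R_2/(R_1+R_2) = 19×27/147 = 3.49 V, R_Th = R_1‖R_2 = 22 kΩ.
Base-emitter loop: V_Th = I_B·R_Th + V_BE + (β+1)I_B·R_E, so I_B = (3.49 − 0.7) / (22 + 121×1.2) = 0.0167 mA.
I_C = β·I_B = 120×0.0167 = 2 mA, and I_E = (β+1)I_B = 2.02 mA.
V_CE = V_CC − I_C·R_C − I_E·R_E = 19 − 2×1.8 − 2.02×1.2 = 13 V.
V_CE = 13 V > 0.2 V confirms active-region operation.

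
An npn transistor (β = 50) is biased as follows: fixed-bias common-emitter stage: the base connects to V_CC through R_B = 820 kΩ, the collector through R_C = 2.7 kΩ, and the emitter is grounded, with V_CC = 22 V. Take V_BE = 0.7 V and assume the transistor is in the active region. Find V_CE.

V_CE ≈ 18 V

Base loop: V_CC = I_B·R_B + V_BE, so I_B = (22 − 0.7)/820 kΩ = 0.026 mA.
In the active region I_C = β·I_B = 50 × 0.026 = 1.3 mA.
Collector loop: V_CE = V_CC − I_C·R_C = 22 − 1.3×2.7 = 18.5 V.
Since V_CE = 18.5 V > V_CE(sat) ≈ 0.2 V, the transistor is in the active region as assumed.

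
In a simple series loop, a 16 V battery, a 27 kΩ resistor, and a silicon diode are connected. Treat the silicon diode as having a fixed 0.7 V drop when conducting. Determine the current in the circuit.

I ≈ 0.57 mA

KVL around the loop: 16 = V_D + I·R = 0.7 + I × 27 kΩ.
So I = (16 − 0.7) / 27 kΩ = 15.3 / 27 = 0.567 mA.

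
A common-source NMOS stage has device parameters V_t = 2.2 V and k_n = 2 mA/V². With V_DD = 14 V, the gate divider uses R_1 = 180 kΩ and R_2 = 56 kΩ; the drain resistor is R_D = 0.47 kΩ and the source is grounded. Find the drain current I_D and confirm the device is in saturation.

V_G = V_DD·R_2/(R_1+R_2) = 14×56/236 = 3.32 V. With the source grounded, V_GS = V_G = 3.32 V.
Assume saturation: I_D = (k_n/2)(V_GS − V_t)² = (2/2)×(3.32 − 2.2)² = 1×1.12² = 1.26 mA.
V_DS = V_DD − I_D·R_D = 14 − 1.26×0.47 = 13.4 V.
Saturation requires V_DS ≥ V_GS − V_t = 1.12 V; 13.4 ≥ 1.12 ✓.

I_D ≈ 1.3 mA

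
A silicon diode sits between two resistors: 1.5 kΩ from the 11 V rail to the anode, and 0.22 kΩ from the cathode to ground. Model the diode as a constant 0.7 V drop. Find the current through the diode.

The two resistors are in series with the diode, so KVL gives 11 = I·1.5 + 0.7 + I·0.22.
I = (11 − 0.7) / (1.5 + 0.22) kΩ = 10.3 / 1.72 = 5.99 mA.

I ≈ 6 mA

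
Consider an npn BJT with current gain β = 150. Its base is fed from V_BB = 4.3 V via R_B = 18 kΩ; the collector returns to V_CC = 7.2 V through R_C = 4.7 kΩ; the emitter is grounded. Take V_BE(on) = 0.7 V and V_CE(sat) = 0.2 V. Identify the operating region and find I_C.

Assume active: I_B = (4.3 − 0.7)/18 = 0.2 mA, giving I_C = β·I_B = 30 mA.
But then V_CE = 7.2 − 30×4.7 = -134 V < V_CE(sat) = 0.2 V — impossible in the active region.
So the transistor is saturated. With V_CE = 0.2 V, I_C = (V_CC − 0.2)/R_C = 7/4.7 = 1.49 mA.
Check: β·I_B = 30 mA > I_C = 1.49 mA, confirming saturation.

saturation; I_C ≈ 1.5 mA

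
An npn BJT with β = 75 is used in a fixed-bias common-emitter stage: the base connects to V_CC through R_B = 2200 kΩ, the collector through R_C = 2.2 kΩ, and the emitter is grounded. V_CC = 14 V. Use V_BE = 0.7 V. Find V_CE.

V_CE ≈ 13 V

Base loop: V_CC = I_B·R_B + V_BE, so I_B = (14 − 0.7)/2200 kΩ = 0.00605 mA.
In the active region I_C = β·I_B = 75 × 0.00605 = 0.453 mA.
Collector loop: V_CE = V_CC − I_C·R_C = 14 − 0.453×2.2 = 13 V.
Since V_CE = 13 V > V_CE(sat) ≈ 0.2 V, the transistor is in the active region as assumed.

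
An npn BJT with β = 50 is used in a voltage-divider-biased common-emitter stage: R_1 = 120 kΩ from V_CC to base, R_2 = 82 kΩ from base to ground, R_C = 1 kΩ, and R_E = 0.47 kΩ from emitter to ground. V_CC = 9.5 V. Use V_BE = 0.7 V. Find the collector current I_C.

I_C ≈ 2.2 mA

Thevenize the base divider: V_Th = V_CC·R_2/(R_1+R_2) = 9.5×82/202 = 3.86 V, R_Th = R_1‖R_2 = 48.7 kΩ.
Base-emitter loop: V_Th = I_B·R_Th + V_BE + (β+1)I_B·R_E, so I_B = (3.86 − 0.7) / (48.7 + 51×0.47) = 0.0434 mA.
I_C = β·I_B = 50×0.0434 = 2.17 mA, and I_E = (β+1)I_B = 2.21 mA.
V_CE = V_CC − I_C·R_C − I_E·R_E = 9.5 − 2.17×1 − 2.21×0.47 = 6.29 V.
V_CE = 6.29 V > 0.2 V confirms active-region operation.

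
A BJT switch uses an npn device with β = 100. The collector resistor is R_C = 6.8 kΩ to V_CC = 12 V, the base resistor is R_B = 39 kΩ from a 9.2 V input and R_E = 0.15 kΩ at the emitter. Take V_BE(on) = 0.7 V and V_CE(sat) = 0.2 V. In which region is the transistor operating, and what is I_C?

Assume active: I_B = (9.2 − 0.7)/(39 + 101×0.15) = 0.157 mA, I_C = β·I_B = 15.7 mA.
Then V_CE = 12 − 15.7×6.8 − 15.9×0.15 = -97.1 V < 0.2 V — the active assumption fails.
Re-solve with V_CE = 0.2 V. KCL at the emitter: V_E/R_E = (V_BB−0.7−V_E)/R_B + (V_CC−0.2−V_E)/R_C, giving V_E = 0.286 V.
I_C = (V_CC − 0.2 − V_E)/R_C = (11.8 − 0.286)/6.8 = 1.69 mA.
Check: I_B = (8.5 − 0.286)/39 = 0.211 mA, and β·I_B = 21.1 mA > I_C, confirming saturation.

saturation; I_C ≈ 1.7 mA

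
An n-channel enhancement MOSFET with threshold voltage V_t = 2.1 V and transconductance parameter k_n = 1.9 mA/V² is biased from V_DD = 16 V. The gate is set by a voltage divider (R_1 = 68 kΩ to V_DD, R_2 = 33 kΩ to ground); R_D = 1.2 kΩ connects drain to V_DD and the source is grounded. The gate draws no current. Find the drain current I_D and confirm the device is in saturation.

V_G = V_DD·R_2/(R_1+R_2) = 16×33/101 = 5.23 V. With the source grounded, V_GS = V_G = 5.23 V.
Assume saturation: I_D = (k_n/2)(V_GS − V_t)² = (1.9/2)×(5.23 − 2.1)² = 0.95×3.13² = 9.29 mA.
V_DS = V_DD − I_D·R_D = 16 − 9.29×1.2 = 4.85 V.
Saturation requires V_DS ≥ V_GS − V_t = 3.13 V; 4.85 ≥ 3.13 ✓.

I_D ≈ 9.3 mA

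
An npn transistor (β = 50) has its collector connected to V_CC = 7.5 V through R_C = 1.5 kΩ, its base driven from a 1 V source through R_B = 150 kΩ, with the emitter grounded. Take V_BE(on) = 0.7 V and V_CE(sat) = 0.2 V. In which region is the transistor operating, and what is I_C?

active; I_C ≈ 0.1 mA

Assume active. Base-emitter loop: I_B = (V_BB − V_BE)/R_B = (1 − 0.7)/150 = 0.002 mA.
I_C = β·I_B = 50×0.002 = 0.1 mA.
V_CE = V_CC − I_C·R_C = 7.5 − 0.1×1.5 = 7.35 V > V_CE(sat), so the active-region assumption holds.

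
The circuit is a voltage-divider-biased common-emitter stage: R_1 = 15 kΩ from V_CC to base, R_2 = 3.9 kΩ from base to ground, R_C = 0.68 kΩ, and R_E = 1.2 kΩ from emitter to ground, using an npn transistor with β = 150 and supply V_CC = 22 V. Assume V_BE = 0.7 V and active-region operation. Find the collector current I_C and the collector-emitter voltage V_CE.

Thevenize the base divider: V_Th = V_CC·R_2/(R_1+R_2) = 22×3.9/18.9 = 4.54 V, R_Th = R_1‖R_2 = 3.1 kΩ.
Base-emitter loop: V_Th = I_B·R_Th + V_BE + (β+1)I_B·R_E, so I_B = (4.54 − 0.7) / (3.1 + 151×1.2) = 0.0208 mA.
I_C = β·I_B = 150×0.0208 = 3.13 mA, and I_E = (β+1)I_B = 3.15 mA.
V_CE = V_CC − I_C·R_C − I_E·R_E = 22 − 3.13×0.68 − 3.15×1.2 = 16.1 V.
V_CE = 16.1 V > 0.2 V confirms active-region operation.

I_C ≈ 3.1 mA, V_CE ≈ 16 V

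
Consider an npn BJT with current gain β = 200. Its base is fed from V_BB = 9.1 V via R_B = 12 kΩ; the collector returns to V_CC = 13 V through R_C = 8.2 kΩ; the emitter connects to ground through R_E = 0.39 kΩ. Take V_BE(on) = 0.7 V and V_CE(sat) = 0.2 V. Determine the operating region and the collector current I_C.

Assume active: I_B = (9.1 − 0.7)/(12 + 201×0.39) = 0.0929 mA, I_C = β·I_B = 18.6 mA.
Then V_CE = 13 − 18.6×8.2 − 18.7×0.39 = -147 V < 0.2 V — the active assumption fails.
Re-solve with V_CE = 0.2 V. KCL at the emitter: V_E/R_E = (V_BB−0.7−V_E)/R_B + (V_CC−0.2−V_E)/R_C, giving V_E = 0.816 V.
I_C = (V_CC − 0.2 − V_E)/R_C = (12.8 − 0.816)/8.2 = 1.46 mA.
Check: I_B = (8.4 − 0.816)/12 = 0.632 mA, and β·I_B = 126 mA > I_C, confirming saturation.

saturation; I_C ≈ 1.5 mA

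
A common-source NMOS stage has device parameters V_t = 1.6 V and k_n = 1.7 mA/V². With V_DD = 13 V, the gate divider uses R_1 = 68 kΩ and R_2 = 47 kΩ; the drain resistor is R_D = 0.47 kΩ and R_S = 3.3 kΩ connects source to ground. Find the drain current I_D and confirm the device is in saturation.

V_G = V_DD·R_2/(R_1+R_2) = 13×47/115 = 5.31 V.
Assume saturation: I_D = (k_n/2)(V_GS − V_t)² with V_GS = V_G − I_D·R_S = 5.31 − 3.3·I_D.
Substituting gives 9.26·I_D² − 21.8·I_D + 11.7 = 0, with roots I_D = 0.826 or 1.53 mA.
The root I_D = 1.53 mA gives V_GS = 0.257 V ≤ V_t, so take I_D = 0.826 mA.
Then V_GS = 2.59 V and V_DS = V_DD − I_D(R_D+R_S) = 13 − 0.826×3.77 = 9.88 V.
Saturation requires V_DS ≥ V_GS − V_t = 0.986 V; 9.88 ≥ 0.986 ✓.

I_D ≈ 0.83 mA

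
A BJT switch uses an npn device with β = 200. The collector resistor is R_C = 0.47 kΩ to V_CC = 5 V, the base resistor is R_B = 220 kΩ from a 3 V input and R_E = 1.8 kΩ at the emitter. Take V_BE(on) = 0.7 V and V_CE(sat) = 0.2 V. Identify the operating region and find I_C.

Assume active. Base-emitter loop: I_B = (V_BB − V_BE)/(R_B + (β+1)R_E) = (3 − 0.7)/(220 + 201×1.8) = 0.00395 mA.
I_C = β·I_B = 200×0.00395 = 0.791 mA.
V_CE = V_CC − I_C·R_C − I_E·R_E = 5 − 0.791×0.47 − 0.795×1.8 = 3.2 V > V_CE(sat), so the active-region assumption holds.

active; I_C ≈ 0.79 mA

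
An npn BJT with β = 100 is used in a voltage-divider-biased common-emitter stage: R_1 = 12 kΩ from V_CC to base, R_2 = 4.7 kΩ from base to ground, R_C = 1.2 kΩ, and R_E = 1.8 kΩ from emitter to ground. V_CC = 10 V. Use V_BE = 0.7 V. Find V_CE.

Thevenize the base divider: V_Th = V_CC·R_2/(R_1+R_2) = 10×4.7/16.7 = 2.81 V, R_Th = R_1‖R_2 = 3.38 kΩ.
Base-emitter loop: V_Th = I_B·R_Th + V_BE + (β+1)I_B·R_E, so I_B = (2.81 − 0.7) / (3.38 + 101×1.8) = 0.0114 mA.
I_C = β·I_B = 100×0.0114 = 1.14 mA, and I_E = (β+1)I_B = 1.15 mA.
V_CE = V_CC − I_C·R_C − I_E·R_E = 10 − 1.14×1.2 − 1.15×1.8 = 6.55 V.
V_CE = 6.55 V > 0.2 V confirms active-region operation.

V_CE ≈ 6.6 V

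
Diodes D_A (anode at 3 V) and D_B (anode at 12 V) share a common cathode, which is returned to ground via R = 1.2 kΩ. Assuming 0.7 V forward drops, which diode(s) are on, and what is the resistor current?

Only D_B conducts; I_R ≈ 9.4 mA

Assume both conduct. Then node N would need to be at both 3−0.7 = 2.3 V and 12−0.7 = 11.3 V, which is impossible.
Assume only D_B conducts: V_N = 12 − 0.7 = 11.3 V, so I_R = 11.3/1.2 = 9.42 mA.
Check D_A: its anode-to-cathode voltage is 3 − 11.3 = -8.3 V < 0.7 V, so it is off. The assumption is consistent.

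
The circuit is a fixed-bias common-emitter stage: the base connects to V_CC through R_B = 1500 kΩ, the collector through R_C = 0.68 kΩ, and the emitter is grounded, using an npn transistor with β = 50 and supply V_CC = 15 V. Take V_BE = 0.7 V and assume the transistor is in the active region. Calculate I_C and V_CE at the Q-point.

Base loop: V_CC = I_B·R_B + V_BE, so I_B = (15 − 0.7)/1500 kΩ = 0.00953 mA.
In the active region I_C = β·I_B = 50 × 0.00953 = 0.477 mA.
Collector loop: V_CE = V_CC − I_C·R_C = 15 − 0.477×0.68 = 14.7 V.
Since V_CE = 14.7 V > V_CE(sat) ≈ 0.2 V, the transistor is in the active region as assumed.

I_C ≈ 0.48 mA, V_CE ≈ 15 V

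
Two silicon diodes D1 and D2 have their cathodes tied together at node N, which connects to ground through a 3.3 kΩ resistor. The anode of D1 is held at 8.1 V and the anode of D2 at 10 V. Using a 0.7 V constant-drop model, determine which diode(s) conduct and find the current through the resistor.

Assume both conduct. Then node N would need to be at both 8.1−0.7 = 7.4 V and 10−0.7 = 9.3 V, which is impossible.
Assume only D2 conducts: V_N = 10 − 0.7 = 9.3 V, so I_R = 9.3/3.3 = 2.82 mA.
Check D1: its anode-to-cathode voltage is 8.1 − 9.3 = -1.2 V < 0.7 V, so it is off. The assumption is consistent.

Only D2 conducts; I_R ≈ 2.8 mA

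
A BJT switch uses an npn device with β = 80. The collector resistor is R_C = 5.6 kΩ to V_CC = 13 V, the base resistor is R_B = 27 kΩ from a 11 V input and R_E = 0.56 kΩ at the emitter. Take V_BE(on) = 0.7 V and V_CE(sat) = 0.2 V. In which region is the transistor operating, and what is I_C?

saturation; I_C ≈ 2 mA

Assume active: I_B = (11 − 0.7)/(27 + 81×0.56) = 0.142 mA, I_C = β·I_B = 11.4 mA.
Then V_CE = 13 − 11.4×5.6 − 11.5×0.56 = -57.2 V < 0.2 V — the active assumption fails.
Re-solve with V_CE = 0.2 V. KCL at the emitter: V_E/R_E = (V_BB−0.7−V_E)/R_B + (V_CC−0.2−V_E)/R_C, giving V_E = 1.33 V.
I_C = (V_CC − 0.2 − V_E)/R_C = (12.8 − 1.33)/5.6 = 2.05 mA.
Check: I_B = (10.3 − 1.33)/27 = 0.332 mA, and β·I_B = 26.6 mA > I_C, confirming saturation.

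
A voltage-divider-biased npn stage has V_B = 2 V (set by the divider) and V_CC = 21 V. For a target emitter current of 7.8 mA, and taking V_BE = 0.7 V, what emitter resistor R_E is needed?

R_E ≈ 0.17 kΩ

V_E = V_B − V_BE = 2 − 0.7 = 1.3 V.
R_E = V_E / I_E = 1.3 / 7.8 = 0.167 kΩ.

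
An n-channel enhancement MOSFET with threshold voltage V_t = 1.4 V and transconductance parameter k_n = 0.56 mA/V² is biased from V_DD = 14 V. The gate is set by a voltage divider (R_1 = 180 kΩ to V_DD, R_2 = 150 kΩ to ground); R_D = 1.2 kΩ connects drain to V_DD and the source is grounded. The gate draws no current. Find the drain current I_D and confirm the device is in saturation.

V_G = V_DD·R_2/(R_1+R_2) = 14×150/330 = 6.36 V. With the source grounded, V_GS = V_G = 6.36 V.
Assume saturation: I_D = (k_n/2)(V_GS − V_t)² = (0.56/2)×(6.36 − 1.4)² = 0.28×4.96² = 6.9 mA.
V_DS = V_DD − I_D·R_D = 14 − 6.9×1.2 = 5.72 V.
Saturation requires V_DS ≥ V_GS − V_t = 4.96 V; 5.72 ≥ 4.96 ✓.

I_D ≈ 6.9 mA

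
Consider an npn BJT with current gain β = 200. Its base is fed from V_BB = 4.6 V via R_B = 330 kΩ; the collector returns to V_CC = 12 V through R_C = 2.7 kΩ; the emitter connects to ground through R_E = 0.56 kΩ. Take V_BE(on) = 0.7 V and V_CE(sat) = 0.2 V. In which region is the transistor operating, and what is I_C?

active; I_C ≈ 1.8 mA

Assume active. Base-emitter loop: I_B = (V_BB − V_BE)/(R_B + (β+1)R_E) = (4.6 − 0.7)/(330 + 201×0.56) = 0.00881 mA.
I_C = β·I_B = 200×0.00881 = 1.76 mA.
V_CE = V_CC − I_C·R_C − I_E·R_E = 12 − 1.76×2.7 − 1.77×0.56 = 6.25 V > V_CE(sat), so the active-region assumption holds.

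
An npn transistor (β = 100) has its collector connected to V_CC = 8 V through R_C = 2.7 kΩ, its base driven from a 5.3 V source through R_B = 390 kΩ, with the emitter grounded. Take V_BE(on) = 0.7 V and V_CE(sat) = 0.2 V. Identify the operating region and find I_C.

active; I_C ≈ 1.2 mA

Assume active. Base-emitter loop: I_B = (V_BB − V_BE)/R_B = (5.3 − 0.7)/390 = 0.0118 mA.
I_C = β·I_B = 100×0.0118 = 1.18 mA.
V_CE = V_CC − I_C·R_C = 8 − 1.18×2.7 = 4.82 V > V_CE(sat), so the active-region assumption holds.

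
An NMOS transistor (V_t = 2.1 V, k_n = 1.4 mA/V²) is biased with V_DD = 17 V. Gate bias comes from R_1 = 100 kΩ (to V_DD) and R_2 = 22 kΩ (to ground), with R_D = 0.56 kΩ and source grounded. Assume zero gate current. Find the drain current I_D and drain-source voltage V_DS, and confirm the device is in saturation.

I_D ≈ 0.65 mA, V_DS ≈ 17 V

V_G = V_DD·R_2/(R_1+R_2) = 17×22/122 = 3.07 V. With the source grounded, V_GS = V_G = 3.07 V.
Assume saturation: I_D = (k_n/2)(V_GS − V_t)² = (1.4/2)×(3.07 − 2.1)² = 0.7×0.966² = 0.653 mA.
V_DS = V_DD − I_D·R_D = 17 − 0.653×0.56 = 16.6 V.
Saturation requires V_DS ≥ V_GS − V_t = 0.966 V; 16.6 ≥ 0.966 ✓.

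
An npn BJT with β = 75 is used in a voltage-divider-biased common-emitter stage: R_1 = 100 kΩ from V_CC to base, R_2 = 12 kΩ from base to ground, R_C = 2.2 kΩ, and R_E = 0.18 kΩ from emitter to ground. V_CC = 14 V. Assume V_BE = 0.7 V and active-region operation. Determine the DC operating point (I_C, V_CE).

I_C ≈ 2.5 mA, V_CE ≈ 8.1 V

Thevenize the base divider: V_Th = V_CC·R_2/(R_1+R_2) = 14×12/112 = 1.5 V, R_Th = R_1‖R_2 = 10.7 kΩ.
Base-emitter loop: V_Th = I_B·R_Th + V_BE + (β+1)I_B·R_E, so I_B = (1.5 − 0.7) / (10.7 + 76×0.18) = 0.0328 mA.
I_C = β·I_B = 75×0.0328 = 2.46 mA, and I_E = (β+1)I_B = 2.49 mA.
V_CE = V_CC − I_C·R_C − I_E·R_E = 14 − 2.46×2.2 − 2.49×0.18 = 8.14 V.
V_CE = 8.14 V > 0.2 V confirms active-region operation.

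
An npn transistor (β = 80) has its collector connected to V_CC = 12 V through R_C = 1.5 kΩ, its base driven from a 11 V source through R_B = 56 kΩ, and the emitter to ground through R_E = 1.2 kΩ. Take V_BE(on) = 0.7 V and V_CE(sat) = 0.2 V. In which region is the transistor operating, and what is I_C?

Assume active: I_B = (11 − 0.7)/(56 + 81×1.2) = 0.0672 mA, I_C = β·I_B = 5.38 mA.
Then V_CE = 12 − 5.38×1.5 − 5.45×1.2 = -2.6 V < 0.2 V — the active assumption fails.
Re-solve with V_CE = 0.2 V. KCL at the emitter: V_E/R_E = (V_BB−0.7−V_E)/R_B + (V_CC−0.2−V_E)/R_C, giving V_E = 5.3 V.
I_C = (V_CC − 0.2 − V_E)/R_C = (11.8 − 5.3)/1.5 = 4.33 mA.
Check: I_B = (10.3 − 5.3)/56 = 0.0892 mA, and β·I_B = 7.14 mA > I_C, confirming saturation.

saturation; I_C ≈ 4.3 mA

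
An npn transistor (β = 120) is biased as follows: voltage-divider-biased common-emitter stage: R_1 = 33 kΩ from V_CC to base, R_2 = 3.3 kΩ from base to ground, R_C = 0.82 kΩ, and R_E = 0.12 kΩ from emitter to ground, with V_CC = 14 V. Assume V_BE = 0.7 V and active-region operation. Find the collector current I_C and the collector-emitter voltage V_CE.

I_C ≈ 3.9 mA, V_CE ≈ 10 V

Thevenize the base divider: V_Th = V_CC·R_2/(R_1+R_2) = 14×3.3/36.3 = 1.27 V, R_Th = R_1‖R_2 = 3 kΩ.
Base-emitter loop: V_Th = I_B·R_Th + V_BE + (β+1)I_B·R_E, so I_B = (1.27 − 0.7) / (3 + 121×0.12) = 0.0327 mA.
I_C = β·I_B = 120×0.0327 = 3.92 mA, and I_E = (β+1)I_B = 3.96 mA.
V_CE = V_CC − I_C·R_C − I_E·R_E = 14 − 3.92×0.82 − 3.96×0.12 = 10.3 V.
V_CE = 10.3 V > 0.2 V confirms active-region operation.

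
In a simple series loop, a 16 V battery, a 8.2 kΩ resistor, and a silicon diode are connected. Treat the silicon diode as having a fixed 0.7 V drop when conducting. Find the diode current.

KVL around the loop: 16 = V_D + I·R = 0.7 + I × 8.2 kΩ.
So I = (16 − 0.7) / 8.2 kΩ = 15.3 / 8.2 = 1.87 mA.

I ≈ 1.9 mA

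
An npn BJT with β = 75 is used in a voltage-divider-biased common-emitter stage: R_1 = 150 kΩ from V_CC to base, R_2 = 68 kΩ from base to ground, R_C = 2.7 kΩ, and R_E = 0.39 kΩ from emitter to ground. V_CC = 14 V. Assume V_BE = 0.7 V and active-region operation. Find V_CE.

Thevenize the base divider: V_Th = V_CC·R_2/(R_1+R_2) = 14×68/218 = 4.37 V, R_Th = R_1‖R_2 = 46.8 kΩ.
Base-emitter loop: V_Th = I_B·R_Th + V_BE + (β+1)I_B·R_E, so I_B = (4.37 − 0.7) / (46.8 + 76×0.39) = 0.048 mA.
I_C = β·I_B = 75×0.048 = 3.6 mA, and I_E = (β+1)I_B = 3.65 mA.
V_CE = V_CC − I_C·R_C − I_E·R_E = 14 − 3.6×2.7 − 3.65×0.39 = 2.86 V.
V_CE = 2.86 V > 0.2 V confirms active-region operation.

V_CE ≈ 2.9 V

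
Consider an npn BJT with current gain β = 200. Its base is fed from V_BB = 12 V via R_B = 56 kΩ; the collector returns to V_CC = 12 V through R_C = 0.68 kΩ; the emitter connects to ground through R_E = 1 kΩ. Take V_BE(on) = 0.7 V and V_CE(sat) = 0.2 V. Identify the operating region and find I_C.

saturation; I_C ≈ 7 mA

Assume active: I_B = (12 − 0.7)/(56 + 201×1) = 0.044 mA, I_C = β·I_B = 8.79 mA.
Then V_CE = 12 − 8.79×0.68 − 8.84×1 = -2.82 V < 0.2 V — the active assumption fails.
Re-solve with V_CE = 0.2 V. KCL at the emitter: V_E/R_E = (V_BB−0.7−V_E)/R_B + (V_CC−0.2−V_E)/R_C, giving V_E = 7.05 V.
I_C = (V_CC − 0.2 − V_E)/R_C = (11.8 − 7.05)/0.68 = 6.98 mA.
Check: I_B = (11.3 − 7.05)/56 = 0.0758 mA, and β·I_B = 15.2 mA > I_C, confirming saturation.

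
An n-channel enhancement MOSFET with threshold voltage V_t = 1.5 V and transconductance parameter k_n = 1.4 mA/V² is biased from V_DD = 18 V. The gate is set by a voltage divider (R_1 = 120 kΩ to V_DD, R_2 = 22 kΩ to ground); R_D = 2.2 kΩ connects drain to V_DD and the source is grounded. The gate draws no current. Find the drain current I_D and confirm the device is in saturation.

I_D ≈ 1.2 mA

V_G = V_DD·R_2/(R_1+R_2) = 18×22/142 = 2.79 V. With the source grounded, V_GS = V_G = 2.79 V.
Assume saturation: I_D = (k_n/2)(V_GS − V_t)² = (1.4/2)×(2.79 − 1.5)² = 0.7×1.29² = 1.16 mA.
V_DS = V_DD − I_D·R_D = 18 − 1.16×2.2 = 15.4 V.
Saturation requires V_DS ≥ V_GS − V_t = 1.29 V; 15.4 ≥ 1.29 ✓.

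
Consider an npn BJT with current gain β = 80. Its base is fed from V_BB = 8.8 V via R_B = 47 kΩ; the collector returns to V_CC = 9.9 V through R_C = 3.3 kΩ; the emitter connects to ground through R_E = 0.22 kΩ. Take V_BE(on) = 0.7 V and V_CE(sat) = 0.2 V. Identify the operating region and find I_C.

saturation; I_C ≈ 2.7 mA

Assume active: I_B = (8.8 − 0.7)/(47 + 81×0.22) = 0.125 mA, I_C = β·I_B = 10 mA.
Then V_CE = 9.9 − 10×3.3 − 10.1×0.22 = -25.3 V < 0.2 V — the active assumption fails.
Re-solve with V_CE = 0.2 V. KCL at the emitter: V_E/R_E = (V_BB−0.7−V_E)/R_B + (V_CC−0.2−V_E)/R_C, giving V_E = 0.639 V.
I_C = (V_CC − 0.2 − V_E)/R_C = (9.7 − 0.639)/3.3 = 2.75 mA.
Check: I_B = (8.1 − 0.639)/47 = 0.159 mA, and β·I_B = 12.7 mA > I_C, confirming saturation.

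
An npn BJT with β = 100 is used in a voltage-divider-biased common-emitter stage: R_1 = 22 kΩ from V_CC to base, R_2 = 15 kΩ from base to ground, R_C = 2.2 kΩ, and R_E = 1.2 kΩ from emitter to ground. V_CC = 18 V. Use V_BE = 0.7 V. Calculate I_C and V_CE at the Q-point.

Thevenize the base divider: V_Th = V_CC·R_2/(R_1+R_2) = 18×15/37 = 7.3 V, R_Th = R_1‖R_2 = 8.92 kΩ.
Base-emitter loop: V_Th = I_B·R_Th + V_BE + (β+1)I_B·R_E, so I_B = (7.3 − 0.7) / (8.92 + 101×1.2) = 0.0507 mA.
I_C = β·I_B = 100×0.0507 = 5.07 mA, and I_E = (β+1)I_B = 5.12 mA.
V_CE = V_CC − I_C·R_C − I_E·R_E = 18 − 5.07×2.2 − 5.12×1.2 = 0.7 V.
V_CE = 0.7 V > 0.2 V confirms active-region operation.

I_C ≈ 5.1 mA, V_CE ≈ 0.7 V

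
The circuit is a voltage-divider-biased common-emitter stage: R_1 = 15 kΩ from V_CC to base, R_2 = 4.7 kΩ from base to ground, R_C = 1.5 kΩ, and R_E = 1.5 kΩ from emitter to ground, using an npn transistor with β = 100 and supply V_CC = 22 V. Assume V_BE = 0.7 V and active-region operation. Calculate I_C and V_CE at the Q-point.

I_C ≈ 2.9 mA, V_CE ≈ 13 V

Thevenize the base divider: V_Th = V_CC·R_2/(R_1+R_2) = 22×4.7/19.7 = 5.25 V, R_Th = R_1‖R_2 = 3.58 kΩ.
Base-emitter loop: V_Th = I_B·R_Th + V_BE + (β+1)I_B·R_E, so I_B = (5.25 − 0.7) / (3.58 + 101×1.5) = 0.0293 mA.
I_C = β·I_B = 100×0.0293 = 2.93 mA, and I_E = (β+1)I_B = 2.96 mA.
V_CE = V_CC − I_C·R_C − I_E·R_E = 22 − 2.93×1.5 − 2.96×1.5 = 13.2 V.
V_CE = 13.2 V > 0.2 V confirms active-region operation.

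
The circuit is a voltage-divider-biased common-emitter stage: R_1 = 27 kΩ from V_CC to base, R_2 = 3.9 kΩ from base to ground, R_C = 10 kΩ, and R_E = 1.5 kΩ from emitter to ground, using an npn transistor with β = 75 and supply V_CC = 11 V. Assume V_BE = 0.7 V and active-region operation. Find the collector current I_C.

Thevenize the base divider: V_Th = V_CC·R_2/(R_1+R_2) = 11×3.9/30.9 = 1.39 V, R_Th = R_1‖R_2 = 3.41 kΩ.
Base-emitter loop: V_Th = I_B·R_Th + V_BE + (β+1)I_B·R_E, so I_B = (1.39 − 0.7) / (3.41 + 76×1.5) = 0.00586 mA.
I_C = β·I_B = 75×0.00586 = 0.44 mA, and I_E = (β+1)I_B = 0.446 mA.
V_CE = V_CC − I_C·R_C − I_E·R_E = 11 − 0.44×10 − 0.446×1.5 = 5.93 V.
V_CE = 5.93 V > 0.2 V confirms active-region operation.

I_C ≈ 0.44 mA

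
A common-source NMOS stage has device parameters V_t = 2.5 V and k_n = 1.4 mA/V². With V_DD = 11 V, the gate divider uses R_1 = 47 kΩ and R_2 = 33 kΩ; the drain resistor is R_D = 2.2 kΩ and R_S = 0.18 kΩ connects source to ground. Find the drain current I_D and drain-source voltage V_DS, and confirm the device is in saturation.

I_D ≈ 2 mA, V_DS ≈ 6.3 V

V_G = V_DD·R_2/(R_1+R_2) = 11×33/80 = 4.54 V.
Assume saturation: I_D = (k_n/2)(V_GS − V_t)² with V_GS = V_G − I_D·R_S = 4.54 − 0.18·I_D.
Substituting gives 0.0227·I_D² − 1.51·I_D + 2.91 = 0, with roots I_D = 1.98 or 64.8 mA.
The root I_D = 64.8 mA gives V_GS = -7.12 V ≤ V_t, so take I_D = 1.98 mA.
Then V_GS = 4.18 V and V_DS = V_DD − I_D(R_D+R_S) = 11 − 1.98×2.38 = 6.29 V.
Saturation requires V_DS ≥ V_GS − V_t = 1.68 V; 6.29 ≥ 1.68 ✓.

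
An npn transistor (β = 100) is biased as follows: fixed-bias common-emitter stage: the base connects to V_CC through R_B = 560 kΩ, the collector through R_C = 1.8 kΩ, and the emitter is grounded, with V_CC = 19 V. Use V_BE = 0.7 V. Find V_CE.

V_CE ≈ 13 V

Base loop: V_CC = I_B·R_B + V_BE, so I_B = (19 − 0.7)/560 kΩ = 0.0327 mA.
In the active region I_C = β·I_B = 100 × 0.0327 = 3.27 mA.
Collector loop: V_CE = V_CC − I_C·R_C = 19 − 3.27×1.8 = 13.1 V.
Since V_CE = 13.1 V > V_CE(sat) ≈ 0.2 V, the transistor is in the active region as assumed.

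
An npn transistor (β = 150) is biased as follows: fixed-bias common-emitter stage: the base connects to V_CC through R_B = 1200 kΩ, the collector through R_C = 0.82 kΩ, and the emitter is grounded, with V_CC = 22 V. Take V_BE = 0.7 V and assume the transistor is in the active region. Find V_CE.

V_CE ≈ 20 V

Base loop: V_CC = I_B·R_B + V_BE, so I_B = (22 − 0.7)/1200 kΩ = 0.0178 mA.
In the active region I_C = β·I_B = 150 × 0.0178 = 2.66 mA.
Collector loop: V_CE = V_CC − I_C·R_C = 22 − 2.66×0.82 = 19.8 V.
Since V_CE = 19.8 V > V_CE(sat) ≈ 0.2 V, the transistor is in the active region as assumed.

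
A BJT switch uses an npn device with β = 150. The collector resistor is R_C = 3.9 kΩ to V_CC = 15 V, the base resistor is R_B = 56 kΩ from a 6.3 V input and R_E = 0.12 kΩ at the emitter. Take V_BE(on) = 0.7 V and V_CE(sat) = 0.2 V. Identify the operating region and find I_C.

Assume active: I_B = (6.3 − 0.7)/(56 + 151×0.12) = 0.0756 mA, I_C = β·I_B = 11.3 mA.
Then V_CE = 15 − 11.3×3.9 − 11.4×0.12 = -30.6 V < 0.2 V — the active assumption fails.
Re-solve with V_CE = 0.2 V. KCL at the emitter: V_E/R_E = (V_BB−0.7−V_E)/R_B + (V_CC−0.2−V_E)/R_C, giving V_E = 0.452 V.
I_C = (V_CC − 0.2 − V_E)/R_C = (14.8 − 0.452)/3.9 = 3.68 mA.
Check: I_B = (5.6 − 0.452)/56 = 0.0919 mA, and β·I_B = 13.8 mA > I_C, confirming saturation.

saturation; I_C ≈ 3.7 mA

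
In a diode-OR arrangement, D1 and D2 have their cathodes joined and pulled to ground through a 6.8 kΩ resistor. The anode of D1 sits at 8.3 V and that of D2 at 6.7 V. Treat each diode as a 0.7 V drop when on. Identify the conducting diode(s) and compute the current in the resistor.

Assume both conduct. Then node N would need to be at both 8.3−0.7 = 7.6 V and 6.7−0.7 = 6 V, which is impossible.
Assume only D1 conducts: V_N = 8.3 − 0.7 = 7.6 V, so I_R = 7.6/6.8 = 1.12 mA.
Check D2: its anode-to-cathode voltage is 6.7 − 7.6 = -0.9 V < 0.7 V, so it is off. The assumption is consistent.

Only D1 conducts; I_R ≈ 1.1 mA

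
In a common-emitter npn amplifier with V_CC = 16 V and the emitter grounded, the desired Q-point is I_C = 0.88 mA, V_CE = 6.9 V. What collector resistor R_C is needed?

Collector loop: V_CC = I_C·R_C + V_CE.
R_C = (V_CC − V_CE)/I_C = (16 − 6.9)/0.88 = 10.3 kΩ.

R_C ≈ 10 kΩ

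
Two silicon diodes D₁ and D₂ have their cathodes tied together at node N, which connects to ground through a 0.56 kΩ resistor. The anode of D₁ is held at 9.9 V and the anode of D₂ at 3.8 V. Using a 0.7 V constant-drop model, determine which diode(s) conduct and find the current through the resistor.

Assume both conduct. Then node N would need to be at both 9.9−0.7 = 9.2 V and 3.8−0.7 = 3.1 V, which is impossible.
Assume only D₁ conducts: V_N = 9.9 − 0.7 = 9.2 V, so I_R = 9.2/0.56 = 16.4 mA.
Check D₂: its anode-to-cathode voltage is 3.8 − 9.2 = -5.4 V < 0.7 V, so it is off. The assumption is consistent.

Only D₁ conducts; I_R ≈ 16 mA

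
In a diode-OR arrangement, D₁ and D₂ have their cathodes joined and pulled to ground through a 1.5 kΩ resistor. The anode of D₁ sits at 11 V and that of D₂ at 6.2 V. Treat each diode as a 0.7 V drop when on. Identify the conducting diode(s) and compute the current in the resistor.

Only D₁ conducts; I_R ≈ 6.9 mA

Assume both conduct. Then node N would need to be at both 11−0.7 = 10.3 V and 6.2−0.7 = 5.5 V, which is impossible.
Assume only D₁ conducts: V_N = 11 − 0.7 = 10.3 V, so I_R = 10.3/1.5 = 6.87 mA.
Check D₂: its anode-to-cathode voltage is 6.2 − 10.3 = -4.1 V < 0.7 V, so it is off. The assumption is consistent.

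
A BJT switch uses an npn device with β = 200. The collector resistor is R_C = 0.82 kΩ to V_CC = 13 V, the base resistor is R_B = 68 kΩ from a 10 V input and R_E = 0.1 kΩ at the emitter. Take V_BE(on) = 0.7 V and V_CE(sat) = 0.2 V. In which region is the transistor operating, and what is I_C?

Assume active: I_B = (10 − 0.7)/(68 + 201×0.1) = 0.106 mA, I_C = β·I_B = 21.1 mA.
Then V_CE = 13 − 21.1×0.82 − 21.2×0.1 = -6.43 V < 0.2 V — the active assumption fails.
Re-solve with V_CE = 0.2 V. KCL at the emitter: V_E/R_E = (V_BB−0.7−V_E)/R_B + (V_CC−0.2−V_E)/R_C, giving V_E = 1.4 V.
I_C = (V_CC − 0.2 − V_E)/R_C = (12.8 − 1.4)/0.82 = 13.9 mA.
Check: I_B = (9.3 − 1.4)/68 = 0.116 mA, and β·I_B = 23.2 mA > I_C, confirming saturation.

saturation; I_C ≈ 14 mA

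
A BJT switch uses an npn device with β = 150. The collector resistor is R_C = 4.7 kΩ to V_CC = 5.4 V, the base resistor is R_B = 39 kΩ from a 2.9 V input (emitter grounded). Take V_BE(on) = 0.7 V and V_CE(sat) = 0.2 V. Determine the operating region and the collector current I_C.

Assume active: I_B = (2.9 − 0.7)/39 = 0.0564 mA, giving I_C = β·I_B = 8.46 mA.
But then V_CE = 5.4 − 8.46×4.7 = -34.4 V < V_CE(sat) = 0.2 V — impossible in the active region.
So the transistor is saturated. With V_CE = 0.2 V, I_C = (V_CC − 0.2)/R_C = 5.2/4.7 = 1.11 mA.
Check: β·I_B = 8.46 mA > I_C = 1.11 mA, confirming saturation.

saturation; I_C ≈ 1.1 mA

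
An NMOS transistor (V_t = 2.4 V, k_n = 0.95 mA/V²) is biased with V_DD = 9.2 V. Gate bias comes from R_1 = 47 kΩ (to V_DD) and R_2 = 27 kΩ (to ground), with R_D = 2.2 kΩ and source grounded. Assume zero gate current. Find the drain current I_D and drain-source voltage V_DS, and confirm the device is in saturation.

V_G = V_DD·R_2/(R_1+R_2) = 9.2×27/74 = 3.36 V. With the source grounded, V_GS = V_G = 3.36 V.
Assume saturation: I_D = (k_n/2)(V_GS − V_t)² = (0.95/2)×(3.36 − 2.4)² = 0.475×0.957² = 0.435 mA.
V_DS = V_DD − I_D·R_D = 9.2 − 0.435×2.2 = 8.24 V.
Saturation requires V_DS ≥ V_GS − V_t = 0.957 V; 8.24 ≥ 0.957 ✓.

I_D ≈ 0.43 mA, V_DS ≈ 8.2 V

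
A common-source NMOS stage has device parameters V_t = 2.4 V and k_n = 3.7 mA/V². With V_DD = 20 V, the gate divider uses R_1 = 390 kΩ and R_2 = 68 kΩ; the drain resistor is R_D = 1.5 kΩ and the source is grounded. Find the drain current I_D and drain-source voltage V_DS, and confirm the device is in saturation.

I_D ≈ 0.6 mA, V_DS ≈ 19 V

V_G = V_DD·R_2/(R_1+R_2) = 20×68/458 = 2.97 V. With the source grounded, V_GS = V_G = 2.97 V.
Assume saturation: I_D = (k_n/2)(V_GS − V_t)² = (3.7/2)×(2.97 − 2.4)² = 1.85×0.569² = 0.6 mA.
V_DS = V_DD − I_D·R_D = 20 − 0.6×1.5 = 19.1 V.
Saturation requires V_DS ≥ V_GS − V_t = 0.569 V; 19.1 ≥ 0.569 ✓.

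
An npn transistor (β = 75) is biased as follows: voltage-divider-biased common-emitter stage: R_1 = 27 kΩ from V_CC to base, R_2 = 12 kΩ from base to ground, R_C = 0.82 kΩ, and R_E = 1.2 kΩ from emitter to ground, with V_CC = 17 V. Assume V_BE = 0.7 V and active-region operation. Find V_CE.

V_CE ≈ 10 V

Thevenize the base divider: V_Th = V_CC·R_2/(R_1+R_2) = 17×12/39 = 5.23 V, R_Th = R_1‖R_2 = 8.31 kΩ.
Base-emitter loop: V_Th = I_B·R_Th + V_BE + (β+1)I_B·R_E, so I_B = (5.23 − 0.7) / (8.31 + 76×1.2) = 0.0455 mA.
I_C = β·I_B = 75×0.0455 = 3.41 mA, and I_E = (β+1)I_B = 3.46 mA.
V_CE = V_CC − I_C·R_C − I_E·R_E = 17 − 3.41×0.82 − 3.46×1.2 = 10 V.
V_CE = 10 V > 0.2 V confirms active-region operation.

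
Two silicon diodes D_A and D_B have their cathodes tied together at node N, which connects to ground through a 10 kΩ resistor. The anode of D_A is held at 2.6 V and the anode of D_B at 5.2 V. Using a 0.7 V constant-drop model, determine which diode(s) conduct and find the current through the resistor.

Assume both conduct. Then node N would need to be at both 2.6−0.7 = 1.9 V and 5.2−0.7 = 4.5 V, which is impossible.
Assume only D_B conducts: V_N = 5.2 − 0.7 = 4.5 V, so I_R = 4.5/10 = 0.45 mA.
Check D_A: its anode-to-cathode voltage is 2.6 − 4.5 = -1.9 V < 0.7 V, so it is off. The assumption is consistent.

Only D_B conducts; I_R ≈ 0.45 mA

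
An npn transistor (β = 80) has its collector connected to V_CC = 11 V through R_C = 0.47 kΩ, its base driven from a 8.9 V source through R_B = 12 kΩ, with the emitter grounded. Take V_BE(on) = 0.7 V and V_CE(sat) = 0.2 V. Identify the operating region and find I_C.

saturation; I_C ≈ 23 mA

Assume active: I_B = (8.9 − 0.7)/12 = 0.683 mA, giving I_C = β·I_B = 54.7 mA.
But then V_CE = 11 − 54.7×0.47 = -14.7 V < V_CE(sat) = 0.2 V — impossible in the active region.
So the transistor is saturated. With V_CE = 0.2 V, I_C = (V_CC − 0.2)/R_C = 10.8/0.47 = 23 mA.
Check: β·I_B = 54.7 mA > I_C = 23 mA, confirming saturation.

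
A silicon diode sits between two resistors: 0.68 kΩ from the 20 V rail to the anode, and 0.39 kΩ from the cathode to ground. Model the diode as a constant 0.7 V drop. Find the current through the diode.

I ≈ 18 mA

The two resistors are in series with the diode, so KVL gives 20 = I·0.68 + 0.7 + I·0.39.
I = (20 − 0.7) / (0.68 + 0.39) kΩ = 19.3 / 1.07 = 18 mA.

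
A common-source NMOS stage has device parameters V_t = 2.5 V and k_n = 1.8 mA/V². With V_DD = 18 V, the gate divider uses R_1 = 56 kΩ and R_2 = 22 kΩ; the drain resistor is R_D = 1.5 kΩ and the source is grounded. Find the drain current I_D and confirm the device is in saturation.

I_D ≈ 6 mA

V_G = V_DD·R_2/(R_1+R_2) = 18×22/78 = 5.08 V. With the source grounded, V_GS = V_G = 5.08 V.
Assume saturation: I_D = (k_n/2)(V_GS − V_t)² = (1.8/2)×(5.08 − 2.5)² = 0.9×2.58² = 5.98 mA.
V_DS = V_DD − I_D·R_D = 18 − 5.98×1.5 = 9.04 V.
Saturation requires V_DS ≥ V_GS − V_t = 2.58 V; 9.04 ≥ 2.58 ✓.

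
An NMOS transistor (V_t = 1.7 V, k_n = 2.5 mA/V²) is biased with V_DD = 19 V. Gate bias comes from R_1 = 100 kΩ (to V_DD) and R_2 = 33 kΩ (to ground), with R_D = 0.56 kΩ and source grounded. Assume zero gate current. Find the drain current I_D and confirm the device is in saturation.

I_D ≈ 11 mA

V_G = V_DD·R_2/(R_1+R_2) = 19×33/133 = 4.71 V. With the source grounded, V_GS = V_G = 4.71 V.
Assume saturation: I_D = (k_n/2)(V_GS − V_t)² = (2.5/2)×(4.71 − 1.7)² = 1.25×3.01² = 11.4 mA.
V_DS = V_DD − I_D·R_D = 19 − 11.4×0.56 = 12.6 V.
Saturation requires V_DS ≥ V_GS − V_t = 3.01 V; 12.6 ≥ 3.01 ✓.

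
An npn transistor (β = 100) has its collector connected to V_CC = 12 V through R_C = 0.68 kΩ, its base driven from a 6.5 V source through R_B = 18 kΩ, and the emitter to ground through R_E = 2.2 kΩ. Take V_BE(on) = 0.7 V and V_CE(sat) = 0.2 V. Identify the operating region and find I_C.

active; I_C ≈ 2.4 mA

Assume active. Base-emitter loop: I_B = (V_BB − V_BE)/(R_B + (β+1)R_E) = (6.5 − 0.7)/(18 + 101×2.2) = 0.0241 mA.
I_C = β·I_B = 100×0.0241 = 2.41 mA.
V_CE = V_CC − I_C·R_C − I_E·R_E = 12 − 2.41×0.68 − 2.44×2.2 = 4.99 V > V_CE(sat), so the active-region assumption holds.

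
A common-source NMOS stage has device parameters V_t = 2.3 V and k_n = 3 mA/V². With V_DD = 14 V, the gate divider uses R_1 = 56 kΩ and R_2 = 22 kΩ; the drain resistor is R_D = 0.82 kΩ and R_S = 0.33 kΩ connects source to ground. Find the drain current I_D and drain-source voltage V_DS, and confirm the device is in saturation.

V_G = V_DD·R_2/(R_1+R_2) = 14×22/78 = 3.95 V.
Assume saturation: I_D = (k_n/2)(V_GS − V_t)² with V_GS = V_G − I_D·R_S = 3.95 − 0.33·I_D.
Substituting gives 0.163·I_D² − 2.63·I_D + 4.08 = 0, with roots I_D = 1.74 or 14.4 mA.
The root I_D = 14.4 mA gives V_GS = -0.796 V ≤ V_t, so take I_D = 1.74 mA.
Then V_GS = 3.38 V and V_DS = V_DD − I_D(R_D+R_S) = 14 − 1.74×1.15 = 12 V.
Saturation requires V_DS ≥ V_GS − V_t = 1.08 V; 12 ≥ 1.08 ✓.

I_D ≈ 1.7 mA, V_DS ≈ 12 V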